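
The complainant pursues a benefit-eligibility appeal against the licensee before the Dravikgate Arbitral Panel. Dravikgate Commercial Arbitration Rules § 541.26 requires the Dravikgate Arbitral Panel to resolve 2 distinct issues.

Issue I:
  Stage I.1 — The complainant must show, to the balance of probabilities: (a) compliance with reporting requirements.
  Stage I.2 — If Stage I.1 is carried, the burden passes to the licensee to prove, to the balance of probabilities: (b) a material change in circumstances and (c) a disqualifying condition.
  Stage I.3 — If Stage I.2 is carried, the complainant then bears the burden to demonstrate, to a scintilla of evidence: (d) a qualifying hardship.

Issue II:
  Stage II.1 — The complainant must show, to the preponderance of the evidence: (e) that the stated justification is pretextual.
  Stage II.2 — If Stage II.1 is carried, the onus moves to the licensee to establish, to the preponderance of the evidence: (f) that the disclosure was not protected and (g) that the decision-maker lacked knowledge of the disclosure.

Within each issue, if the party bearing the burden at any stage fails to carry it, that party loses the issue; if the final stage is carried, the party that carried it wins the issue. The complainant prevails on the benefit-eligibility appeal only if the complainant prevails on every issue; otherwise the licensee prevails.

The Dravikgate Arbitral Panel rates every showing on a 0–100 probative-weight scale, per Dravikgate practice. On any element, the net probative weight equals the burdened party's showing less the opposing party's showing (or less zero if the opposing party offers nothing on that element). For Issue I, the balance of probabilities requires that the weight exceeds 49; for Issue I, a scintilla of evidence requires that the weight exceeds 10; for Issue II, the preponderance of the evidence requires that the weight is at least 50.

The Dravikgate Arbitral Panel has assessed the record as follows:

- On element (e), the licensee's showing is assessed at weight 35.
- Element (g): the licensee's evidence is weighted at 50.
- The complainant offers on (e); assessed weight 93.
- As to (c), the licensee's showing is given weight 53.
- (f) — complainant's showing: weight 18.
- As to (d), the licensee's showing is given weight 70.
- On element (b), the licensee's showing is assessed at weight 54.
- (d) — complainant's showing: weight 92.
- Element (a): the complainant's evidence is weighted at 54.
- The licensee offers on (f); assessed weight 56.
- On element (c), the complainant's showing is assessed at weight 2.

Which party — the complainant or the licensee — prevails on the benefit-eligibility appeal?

— Issue I —
Stage I.1 (complainant, the balance of probabilities, weight exceeds 49): (a) 54 > 49 — meets.
  Stage I.1 is satisfied; the onus moves to the licensee.
Stage I.2 (licensee, the balance of probabilities, weight exceeds 49): (b) 54 > 49 — meets; (c) net 53−2=51 > 49 — meets.
  All elements met. The burden passes to the complainant.
Stage I.3 (complainant, a scintilla of evidence, weight exceeds 10): (d) net 92−70=22 > 10 — meets.
  Stage I.3 carried; the final stage is satisfied.
Every stage carried; the complainant prevails on this issue.
— Issue II —
Stage II.1 (complainant, the preponderance of the evidence, weight is at least 50): (e) net 93−35=58 ≥ 50 — meets.
  All elements met. The burden passes to the licensee.
Stage II.2 (licensee, the preponderance of the evidence, weight is at least 50): (f) net 56−18=38 < 50 — fails; (g) 50 ≥ 50 — meets.
  The licensee does not carry Stage II.2.
The analysis ends at Stage II.2; the complainant prevails on this issue.
Per-issue: Issue I → complainant; Issue II → complainant. The complainant must prevail on every issue; overall, the complainant prevails.

complainant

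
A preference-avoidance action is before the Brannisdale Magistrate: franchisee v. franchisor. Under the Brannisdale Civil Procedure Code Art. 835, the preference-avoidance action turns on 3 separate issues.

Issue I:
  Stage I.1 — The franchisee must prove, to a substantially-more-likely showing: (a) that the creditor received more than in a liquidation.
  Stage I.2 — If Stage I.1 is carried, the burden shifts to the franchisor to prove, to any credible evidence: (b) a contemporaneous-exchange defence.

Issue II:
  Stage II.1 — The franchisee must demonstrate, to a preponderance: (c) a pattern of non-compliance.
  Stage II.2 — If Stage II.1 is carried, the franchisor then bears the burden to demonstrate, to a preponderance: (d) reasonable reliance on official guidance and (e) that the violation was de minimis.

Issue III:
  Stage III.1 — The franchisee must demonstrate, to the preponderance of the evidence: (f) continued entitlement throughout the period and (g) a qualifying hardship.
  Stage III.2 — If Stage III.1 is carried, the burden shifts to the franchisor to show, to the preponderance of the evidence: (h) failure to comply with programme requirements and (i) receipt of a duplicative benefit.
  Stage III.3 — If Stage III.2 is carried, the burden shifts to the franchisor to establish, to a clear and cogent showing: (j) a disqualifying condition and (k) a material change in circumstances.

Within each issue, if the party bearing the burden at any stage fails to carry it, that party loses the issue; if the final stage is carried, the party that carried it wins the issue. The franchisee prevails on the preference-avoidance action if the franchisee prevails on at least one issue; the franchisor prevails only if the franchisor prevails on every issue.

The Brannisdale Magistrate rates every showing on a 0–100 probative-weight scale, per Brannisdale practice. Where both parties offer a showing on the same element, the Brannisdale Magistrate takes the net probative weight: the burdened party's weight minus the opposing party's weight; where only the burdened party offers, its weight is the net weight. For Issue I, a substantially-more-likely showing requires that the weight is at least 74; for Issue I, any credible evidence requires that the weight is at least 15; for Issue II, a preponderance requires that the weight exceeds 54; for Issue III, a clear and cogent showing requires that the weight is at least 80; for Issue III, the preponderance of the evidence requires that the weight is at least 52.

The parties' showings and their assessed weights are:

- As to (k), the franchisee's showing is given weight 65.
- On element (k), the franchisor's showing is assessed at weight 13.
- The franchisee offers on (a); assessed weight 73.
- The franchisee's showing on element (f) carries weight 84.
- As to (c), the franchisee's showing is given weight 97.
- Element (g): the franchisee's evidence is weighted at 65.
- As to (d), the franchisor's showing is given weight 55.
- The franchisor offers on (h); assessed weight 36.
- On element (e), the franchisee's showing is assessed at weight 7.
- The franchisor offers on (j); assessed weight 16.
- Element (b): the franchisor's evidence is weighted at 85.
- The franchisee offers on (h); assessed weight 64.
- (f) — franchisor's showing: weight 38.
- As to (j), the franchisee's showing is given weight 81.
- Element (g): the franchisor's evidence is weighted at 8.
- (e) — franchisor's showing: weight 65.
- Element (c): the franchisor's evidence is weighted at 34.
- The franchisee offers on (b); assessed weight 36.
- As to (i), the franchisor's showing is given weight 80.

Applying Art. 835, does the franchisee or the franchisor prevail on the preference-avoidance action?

— Issue I —
Stage I.1 — burden on franchisee; standard: a substantially-more-likely showing (weight is at least 74).
    (a): 73 < 74 [not met]
  The franchisee does not carry Stage I.1.
So the franchisor prevails on this issue.
— Issue II —
At Stage II.1 the franchisee must meet a preponderance (weight exceeds 54): on (c) the weight is 97 less the opposing 34 gives net 63, which does exceed 54, so (c) meets the standard.
  Stage II.1 carried; the burden shifts to the franchisor.
At Stage II.2 the franchisor must meet a preponderance (weight exceeds 54): on (d) the weight is 55, > 54, so (d) meets the standard; on (e) the weight is 65 less the opposing 7 gives net 58, which does exceed 54, so (e) meets the standard.
  All elements met at the final stage.
All stages carried — the franchisor prevails on this issue.
— Issue III —
Stage III.1 (franchisee, the preponderance of the evidence, weight is at least 52): (f) net 84−38=46 < 52 — fails; (g) net 65−8=57 ≥ 52 — meets.
  Stage III.1 not carried; the franchisee fails its burden.
The franchisor prevails on this issue.
Per-issue: Issue I → franchisor; Issue II → franchisor; Issue III → franchisor. The franchisee must prevail on at least one issue; overall, the franchisor prevails.

franchisor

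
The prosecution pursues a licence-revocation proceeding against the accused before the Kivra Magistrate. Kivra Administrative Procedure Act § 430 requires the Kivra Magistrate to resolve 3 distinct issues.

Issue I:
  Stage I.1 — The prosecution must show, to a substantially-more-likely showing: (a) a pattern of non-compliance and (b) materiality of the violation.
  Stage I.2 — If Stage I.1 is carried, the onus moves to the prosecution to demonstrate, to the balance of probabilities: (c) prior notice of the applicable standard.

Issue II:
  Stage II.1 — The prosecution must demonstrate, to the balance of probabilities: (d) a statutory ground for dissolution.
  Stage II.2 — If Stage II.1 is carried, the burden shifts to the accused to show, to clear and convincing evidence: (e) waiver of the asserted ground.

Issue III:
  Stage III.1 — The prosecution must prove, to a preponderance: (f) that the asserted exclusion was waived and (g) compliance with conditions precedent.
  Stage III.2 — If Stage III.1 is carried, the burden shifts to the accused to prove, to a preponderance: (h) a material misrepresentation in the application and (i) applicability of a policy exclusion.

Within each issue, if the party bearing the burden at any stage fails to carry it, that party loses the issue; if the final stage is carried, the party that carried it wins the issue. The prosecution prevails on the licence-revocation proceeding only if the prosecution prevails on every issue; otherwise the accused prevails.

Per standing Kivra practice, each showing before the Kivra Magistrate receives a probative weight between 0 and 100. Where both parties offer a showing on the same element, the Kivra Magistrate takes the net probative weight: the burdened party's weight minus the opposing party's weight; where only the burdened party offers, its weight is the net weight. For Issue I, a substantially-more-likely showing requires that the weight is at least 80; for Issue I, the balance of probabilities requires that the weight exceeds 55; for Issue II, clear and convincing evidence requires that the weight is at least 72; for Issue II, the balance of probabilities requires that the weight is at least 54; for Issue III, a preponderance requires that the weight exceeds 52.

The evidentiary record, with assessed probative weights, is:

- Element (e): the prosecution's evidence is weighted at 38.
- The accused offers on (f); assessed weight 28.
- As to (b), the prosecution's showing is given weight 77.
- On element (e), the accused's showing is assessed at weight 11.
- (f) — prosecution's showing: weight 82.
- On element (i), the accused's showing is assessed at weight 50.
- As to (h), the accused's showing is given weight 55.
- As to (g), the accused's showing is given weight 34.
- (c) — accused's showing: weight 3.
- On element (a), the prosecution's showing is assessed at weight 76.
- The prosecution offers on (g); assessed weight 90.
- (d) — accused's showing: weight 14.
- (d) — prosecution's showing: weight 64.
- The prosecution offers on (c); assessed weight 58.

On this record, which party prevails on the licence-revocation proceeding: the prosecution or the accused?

accused

— Issue I —
At Stage I.1 the prosecution must meet a substantially-more-likely showing (weight is at least 80): on (a) the weight is 76, < 80, so (a) does not meet the standard; on (b) the weight is 77, < 80, so (b) does not meet the standard.
  Stage I.1 not carried; the prosecution fails its burden.
The accused prevails on this issue.
— Issue II —
At Stage II.1 the prosecution must meet the balance of probabilities (weight is at least 54): on (d) the weight is 64 less the opposing 14 gives net 50, which does not reach 54, so (d) does not meet the standard.
  The prosecution does not carry Stage II.1.
The accused prevails on this issue.
— Issue III —
Stage III.1 (prosecution, a preponderance, weight exceeds 52): (f) net 82−28=54 > 52 — meets; (g) net 90−34=56 > 52 — meets.
  The prosecution carries Stage III.1; the accused now bears the burden.
Stage III.2 (accused, a preponderance, weight exceeds 52): (h) 55 > 52 — meets; (i) 50 ≤ 52 — fails.
  The accused does not carry Stage III.2.
The analysis ends at Stage III.2; the prosecution prevails on this issue.
Per-issue: Issue I → accused; Issue II → accused; Issue III → prosecution. The prosecution must prevail on every issue; overall, the accused prevails.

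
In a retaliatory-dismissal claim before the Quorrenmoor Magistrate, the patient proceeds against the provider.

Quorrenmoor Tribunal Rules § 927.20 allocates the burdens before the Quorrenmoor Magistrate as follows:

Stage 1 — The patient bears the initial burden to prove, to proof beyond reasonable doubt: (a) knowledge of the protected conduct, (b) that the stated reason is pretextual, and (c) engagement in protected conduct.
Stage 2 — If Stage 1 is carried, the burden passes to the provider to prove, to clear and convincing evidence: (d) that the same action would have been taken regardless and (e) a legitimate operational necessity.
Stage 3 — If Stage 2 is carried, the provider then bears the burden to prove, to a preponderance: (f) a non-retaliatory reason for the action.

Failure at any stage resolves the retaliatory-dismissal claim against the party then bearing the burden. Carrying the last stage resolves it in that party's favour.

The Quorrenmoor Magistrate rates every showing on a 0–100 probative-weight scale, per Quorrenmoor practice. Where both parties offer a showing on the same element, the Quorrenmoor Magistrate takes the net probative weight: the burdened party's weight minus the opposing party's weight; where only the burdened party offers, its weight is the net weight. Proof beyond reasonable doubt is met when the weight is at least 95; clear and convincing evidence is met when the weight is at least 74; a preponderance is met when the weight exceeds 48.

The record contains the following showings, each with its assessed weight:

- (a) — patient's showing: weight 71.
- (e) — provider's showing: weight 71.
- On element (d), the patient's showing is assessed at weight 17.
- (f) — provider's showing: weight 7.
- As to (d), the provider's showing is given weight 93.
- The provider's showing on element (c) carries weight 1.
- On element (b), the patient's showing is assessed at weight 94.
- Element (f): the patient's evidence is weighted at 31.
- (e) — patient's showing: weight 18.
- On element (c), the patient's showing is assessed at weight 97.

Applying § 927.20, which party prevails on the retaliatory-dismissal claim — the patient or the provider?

provider

Stage 1 — burden on patient; standard: proof beyond reasonable doubt (weight is at least 95).
    (a): 71 < 95 [not met]
    (b): 94 < 95 [not met]
    (c): 97 − 1 = 96 ≥ 95 [met]
  Not every element is met, so the patient fails to carry Stage 1.
So the provider prevails.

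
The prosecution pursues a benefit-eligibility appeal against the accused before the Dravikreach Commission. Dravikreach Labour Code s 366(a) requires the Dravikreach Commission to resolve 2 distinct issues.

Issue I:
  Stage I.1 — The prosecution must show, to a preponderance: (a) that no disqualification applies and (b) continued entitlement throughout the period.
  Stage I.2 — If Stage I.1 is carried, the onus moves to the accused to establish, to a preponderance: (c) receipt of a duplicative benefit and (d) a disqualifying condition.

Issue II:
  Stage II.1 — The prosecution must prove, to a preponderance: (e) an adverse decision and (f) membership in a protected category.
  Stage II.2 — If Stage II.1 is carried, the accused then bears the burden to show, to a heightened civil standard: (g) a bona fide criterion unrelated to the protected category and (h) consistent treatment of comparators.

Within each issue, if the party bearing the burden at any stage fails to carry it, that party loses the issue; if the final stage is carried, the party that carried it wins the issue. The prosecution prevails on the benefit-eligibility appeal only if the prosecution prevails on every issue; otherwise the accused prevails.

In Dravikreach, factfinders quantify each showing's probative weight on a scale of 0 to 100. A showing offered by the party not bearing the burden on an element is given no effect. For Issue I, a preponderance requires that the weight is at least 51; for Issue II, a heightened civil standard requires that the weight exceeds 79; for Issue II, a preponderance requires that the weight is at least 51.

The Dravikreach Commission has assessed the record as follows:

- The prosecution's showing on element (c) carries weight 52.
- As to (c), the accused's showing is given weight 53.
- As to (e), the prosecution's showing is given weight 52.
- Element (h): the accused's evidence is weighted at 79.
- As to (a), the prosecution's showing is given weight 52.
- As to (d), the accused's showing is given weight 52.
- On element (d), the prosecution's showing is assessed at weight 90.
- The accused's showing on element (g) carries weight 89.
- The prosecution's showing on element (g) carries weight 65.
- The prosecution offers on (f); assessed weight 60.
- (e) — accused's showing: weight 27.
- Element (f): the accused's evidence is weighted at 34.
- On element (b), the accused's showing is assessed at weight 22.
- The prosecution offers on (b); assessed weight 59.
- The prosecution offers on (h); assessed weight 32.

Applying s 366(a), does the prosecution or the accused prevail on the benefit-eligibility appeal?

accused

— Issue I —
Stage I.1 (prosecution, a preponderance, weight is at least 51): (a) 52 ≥ 51 — meets; (b) 59 (accused's 22 disregarded) ≥ 51 — meets.
  Stage I.1 carried; the burden shifts to the accused.
Stage I.2 (accused, a preponderance, weight is at least 51): (c) 53 (prosecution's 52 disregarded) ≥ 51 — meets; (d) 52 (prosecution's 90 disregarded) ≥ 51 — meets.
  The accused carries the last stage.
All stages carried — the accused prevails on this issue.
— Issue II —
At Stage II.1 the prosecution must meet a preponderance (weight is at least 51): on (e) the weight is 52 (the accused's 27 is given no effect), which does reach 51, so (e) meets the standard; on (f) the weight is 60 (the accused's 34 is given no effect), which does reach 51, so (f) meets the standard.
  Stage II.1 carried; the burden shifts to the accused.
At Stage II.2 the accused must meet a heightened civil standard (weight exceeds 79): on (g) the weight is 89 (the prosecution's 65 is given no effect), > 79, so (g) meets the standard; on (h) the weight is 79 (the prosecution's 32 is given no effect), ≤ 79, so (h) does not meet the standard.
  The accused does not carry Stage II.2.
The prosecution prevails on this issue.
Per-issue: Issue I → accused; Issue II → prosecution. The prosecution must prevail on every issue; overall, the accused prevails.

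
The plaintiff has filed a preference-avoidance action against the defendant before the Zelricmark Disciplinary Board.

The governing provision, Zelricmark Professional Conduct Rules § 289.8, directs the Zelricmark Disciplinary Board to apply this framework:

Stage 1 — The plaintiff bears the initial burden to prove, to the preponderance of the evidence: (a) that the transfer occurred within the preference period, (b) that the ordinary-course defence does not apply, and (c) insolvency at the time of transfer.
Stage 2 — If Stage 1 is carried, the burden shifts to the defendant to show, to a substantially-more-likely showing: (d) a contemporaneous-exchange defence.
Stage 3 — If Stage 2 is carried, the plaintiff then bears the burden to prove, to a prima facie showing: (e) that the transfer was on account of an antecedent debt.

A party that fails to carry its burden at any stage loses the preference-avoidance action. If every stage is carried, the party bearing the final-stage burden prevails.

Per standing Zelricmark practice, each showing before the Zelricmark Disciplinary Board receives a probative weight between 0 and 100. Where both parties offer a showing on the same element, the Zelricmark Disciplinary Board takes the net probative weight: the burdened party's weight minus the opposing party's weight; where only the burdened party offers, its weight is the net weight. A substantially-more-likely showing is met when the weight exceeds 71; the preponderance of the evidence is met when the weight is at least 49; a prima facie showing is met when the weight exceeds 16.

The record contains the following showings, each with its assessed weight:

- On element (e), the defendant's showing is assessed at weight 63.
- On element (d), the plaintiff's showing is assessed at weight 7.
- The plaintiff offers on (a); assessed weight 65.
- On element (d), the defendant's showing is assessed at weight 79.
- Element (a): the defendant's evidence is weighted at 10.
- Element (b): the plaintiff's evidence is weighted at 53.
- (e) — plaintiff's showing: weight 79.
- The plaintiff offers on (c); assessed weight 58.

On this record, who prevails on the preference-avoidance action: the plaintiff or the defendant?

defendant

Stage 1 (plaintiff, the preponderance of the evidence, weight is at least 49): (a) net 65−10=55 ≥ 49 — meets; (b) 53 ≥ 49 — meets; (c) 58 ≥ 49 — meets.
  Stage 1 is satisfied; the onus moves to the defendant.
Stage 2 (defendant, a substantially-more-likely showing, weight exceeds 71): (d) net 79−7=72 > 71 — meets.
  The defendant carries Stage 2; the plaintiff now bears the burden.
Stage 3 (plaintiff, a prima facie showing, weight exceeds 16): (e) net 79−63=16 ≤ 16 — fails.
  Not every element is met, so the plaintiff fails to carry Stage 3.
The analysis ends at Stage 3; the defendant prevails.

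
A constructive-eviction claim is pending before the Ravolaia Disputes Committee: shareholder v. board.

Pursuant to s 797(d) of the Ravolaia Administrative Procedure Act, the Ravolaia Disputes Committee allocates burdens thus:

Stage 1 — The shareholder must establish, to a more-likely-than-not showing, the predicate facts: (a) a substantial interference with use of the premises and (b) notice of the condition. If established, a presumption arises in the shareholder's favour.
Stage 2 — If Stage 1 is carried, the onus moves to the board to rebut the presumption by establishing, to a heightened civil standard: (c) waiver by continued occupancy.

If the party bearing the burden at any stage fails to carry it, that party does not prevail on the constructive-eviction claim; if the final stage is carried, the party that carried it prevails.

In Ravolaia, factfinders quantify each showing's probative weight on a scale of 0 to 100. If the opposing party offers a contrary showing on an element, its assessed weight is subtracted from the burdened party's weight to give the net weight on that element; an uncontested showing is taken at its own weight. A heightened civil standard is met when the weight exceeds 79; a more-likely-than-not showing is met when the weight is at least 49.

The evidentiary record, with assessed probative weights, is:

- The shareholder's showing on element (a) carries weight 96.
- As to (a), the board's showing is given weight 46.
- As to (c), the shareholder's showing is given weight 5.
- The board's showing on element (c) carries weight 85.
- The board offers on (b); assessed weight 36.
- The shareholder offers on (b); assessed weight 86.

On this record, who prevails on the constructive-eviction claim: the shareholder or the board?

At Stage 1 the shareholder must meet a more-likely-than-not showing (weight is at least 49): on (a) the weight is 96 less the opposing 46 gives net 50, which does reach 49, so (a) meets the standard; on (b) the weight is 86 less the opposing 36 gives net 50, which does reach 49, so (b) meets the standard.
  All elements met. The burden passes to the board.
At Stage 2 the board must meet a heightened civil standard (weight exceeds 79): on (c) the weight is 85 less the opposing 5 gives net 80, > 79, so (c) meets the standard.
  Stage 2 carried; the final stage is satisfied.
All stages carried — the board prevails.

board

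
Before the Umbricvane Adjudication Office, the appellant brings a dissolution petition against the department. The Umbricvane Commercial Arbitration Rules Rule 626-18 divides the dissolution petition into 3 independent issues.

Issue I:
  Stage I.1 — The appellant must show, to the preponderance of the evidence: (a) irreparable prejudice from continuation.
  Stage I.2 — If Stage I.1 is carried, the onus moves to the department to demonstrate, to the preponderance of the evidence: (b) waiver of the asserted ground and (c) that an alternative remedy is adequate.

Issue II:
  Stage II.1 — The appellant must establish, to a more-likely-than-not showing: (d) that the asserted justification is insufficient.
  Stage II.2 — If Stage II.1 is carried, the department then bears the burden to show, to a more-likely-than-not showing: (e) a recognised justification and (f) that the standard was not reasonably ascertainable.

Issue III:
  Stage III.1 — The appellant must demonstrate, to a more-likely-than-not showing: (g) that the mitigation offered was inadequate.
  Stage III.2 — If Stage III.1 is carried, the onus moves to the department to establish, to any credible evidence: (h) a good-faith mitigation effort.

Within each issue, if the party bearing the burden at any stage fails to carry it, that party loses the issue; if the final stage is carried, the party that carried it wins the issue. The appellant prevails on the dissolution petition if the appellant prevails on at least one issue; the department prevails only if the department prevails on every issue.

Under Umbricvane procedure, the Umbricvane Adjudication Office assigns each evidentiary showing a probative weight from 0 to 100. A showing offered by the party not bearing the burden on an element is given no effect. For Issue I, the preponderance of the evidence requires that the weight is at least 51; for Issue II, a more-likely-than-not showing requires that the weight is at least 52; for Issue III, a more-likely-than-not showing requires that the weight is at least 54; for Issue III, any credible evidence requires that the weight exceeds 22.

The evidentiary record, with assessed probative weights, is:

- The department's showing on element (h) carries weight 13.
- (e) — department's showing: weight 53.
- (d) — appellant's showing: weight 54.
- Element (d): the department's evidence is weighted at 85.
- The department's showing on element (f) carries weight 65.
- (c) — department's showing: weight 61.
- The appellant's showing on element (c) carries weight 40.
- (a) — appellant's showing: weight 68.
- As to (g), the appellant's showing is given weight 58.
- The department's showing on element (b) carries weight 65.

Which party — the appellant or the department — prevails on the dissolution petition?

— Issue I —
Stage I.1 (appellant, the preponderance of the evidence, weight is at least 51): (a) 68 ≥ 51 — meets.
  All elements met. The burden passes to the department.
Stage I.2 (department, the preponderance of the evidence, weight is at least 51): (b) 65 ≥ 51 — meets; (c) 61 (appellant's 40 disregarded) ≥ 51 — meets.
  Stage I.2 carried; the final stage is satisfied.
All stages carried — the department prevails on this issue.
— Issue II —
Stage II.1 — burden on appellant; standard: a more-likely-than-not showing (weight is at least 52).
    (d): 54 (department's 85 disregarded) ≥ 52 [met]
  The appellant carries Stage II.1; the department now bears the burden.
Stage II.2 — burden on department; standard: a more-likely-than-not showing (weight is at least 52).
    (e): 53 ≥ 52 [met]
    (f): 65 ≥ 52 [met]
  Stage II.2 carried; the final stage is satisfied.
All stages carried — the department prevails on this issue.
— Issue III —
At Stage III.1 the appellant must meet a more-likely-than-not showing (weight is at least 54): on (g) the weight is 58, ≥ 54, so (g) meets the standard.
  Stage III.1 carried; the burden shifts to the department.
At Stage III.2 the department must meet any credible evidence (weight exceeds 22): on (h) the weight is 13, which does not exceed 22, so (h) does not meet the standard.
  The department does not carry Stage III.2.
The analysis ends at Stage III.2; the appellant prevails on this issue.
Per-issue: Issue I → department; Issue II → department; Issue III → appellant. The appellant must prevail on at least one issue; overall, the appellant prevails.

appellant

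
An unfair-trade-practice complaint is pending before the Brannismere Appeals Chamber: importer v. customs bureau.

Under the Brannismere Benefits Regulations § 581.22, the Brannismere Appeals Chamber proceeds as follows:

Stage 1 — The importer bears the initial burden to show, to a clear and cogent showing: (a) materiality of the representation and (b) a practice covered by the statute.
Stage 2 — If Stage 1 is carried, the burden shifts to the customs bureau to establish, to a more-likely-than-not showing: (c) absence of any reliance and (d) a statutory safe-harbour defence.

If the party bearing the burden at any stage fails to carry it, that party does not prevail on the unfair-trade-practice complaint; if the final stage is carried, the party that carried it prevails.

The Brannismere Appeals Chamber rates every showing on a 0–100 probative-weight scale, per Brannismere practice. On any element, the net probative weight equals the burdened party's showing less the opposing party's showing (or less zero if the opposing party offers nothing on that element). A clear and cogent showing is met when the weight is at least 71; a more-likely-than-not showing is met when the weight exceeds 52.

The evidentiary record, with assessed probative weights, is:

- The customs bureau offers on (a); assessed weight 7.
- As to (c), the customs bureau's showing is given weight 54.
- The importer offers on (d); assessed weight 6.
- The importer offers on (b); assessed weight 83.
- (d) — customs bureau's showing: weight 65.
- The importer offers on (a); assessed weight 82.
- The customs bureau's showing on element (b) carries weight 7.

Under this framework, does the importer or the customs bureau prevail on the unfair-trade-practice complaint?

Stage 1 — burden on importer; standard: a clear and cogent showing (weight is at least 71).
    (a): 82 − 7 = 75 ≥ 71 [met]
    (b): 83 − 7 = 76 ≥ 71 [met]
  Stage 1 is satisfied; the onus moves to the customs bureau.
Stage 2 — burden on customs bureau; standard: a more-likely-than-not showing (weight exceeds 52).
    (c): 54 > 52 [met]
    (d): 65 − 6 = 59 > 52 [met]
  Stage 2 carried; the final stage is satisfied.
With every stage satisfied, the customs bureau prevails.

customs bureau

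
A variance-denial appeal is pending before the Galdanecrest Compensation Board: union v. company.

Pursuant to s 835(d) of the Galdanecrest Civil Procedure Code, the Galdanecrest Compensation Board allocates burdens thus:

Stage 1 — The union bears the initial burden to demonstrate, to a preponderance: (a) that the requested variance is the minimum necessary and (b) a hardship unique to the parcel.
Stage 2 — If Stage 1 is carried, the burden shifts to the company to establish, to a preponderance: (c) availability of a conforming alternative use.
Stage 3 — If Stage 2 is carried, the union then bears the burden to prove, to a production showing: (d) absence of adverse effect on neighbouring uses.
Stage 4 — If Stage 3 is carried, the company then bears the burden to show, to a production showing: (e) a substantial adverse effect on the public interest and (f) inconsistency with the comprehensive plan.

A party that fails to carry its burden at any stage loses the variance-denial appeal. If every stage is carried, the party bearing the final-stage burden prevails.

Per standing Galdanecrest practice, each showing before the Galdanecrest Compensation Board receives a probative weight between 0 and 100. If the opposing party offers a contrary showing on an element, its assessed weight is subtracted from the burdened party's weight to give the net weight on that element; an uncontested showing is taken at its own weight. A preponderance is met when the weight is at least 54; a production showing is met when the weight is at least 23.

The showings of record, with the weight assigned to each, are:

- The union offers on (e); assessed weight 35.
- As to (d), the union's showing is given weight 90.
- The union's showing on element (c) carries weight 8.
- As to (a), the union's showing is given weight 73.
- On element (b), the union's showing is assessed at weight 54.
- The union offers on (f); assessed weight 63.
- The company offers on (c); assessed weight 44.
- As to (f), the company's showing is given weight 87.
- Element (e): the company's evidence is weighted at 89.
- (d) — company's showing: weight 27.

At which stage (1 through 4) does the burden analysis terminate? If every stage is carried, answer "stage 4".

stage 2

At Stage 1 the union must meet a preponderance (weight is at least 54): on (a) the weight is 73, ≥ 54, so (a) meets the standard; on (b) the weight is 54, which does reach 54, so (b) meets the standard.
  The union carries Stage 1; the company now bears the burden.
At Stage 2 the company must meet a preponderance (weight is at least 54): on (c) the weight is 44 less the opposing 8 gives net 36, < 54, so (c) does not meet the standard.
  The company does not carry Stage 2.
So the union prevails.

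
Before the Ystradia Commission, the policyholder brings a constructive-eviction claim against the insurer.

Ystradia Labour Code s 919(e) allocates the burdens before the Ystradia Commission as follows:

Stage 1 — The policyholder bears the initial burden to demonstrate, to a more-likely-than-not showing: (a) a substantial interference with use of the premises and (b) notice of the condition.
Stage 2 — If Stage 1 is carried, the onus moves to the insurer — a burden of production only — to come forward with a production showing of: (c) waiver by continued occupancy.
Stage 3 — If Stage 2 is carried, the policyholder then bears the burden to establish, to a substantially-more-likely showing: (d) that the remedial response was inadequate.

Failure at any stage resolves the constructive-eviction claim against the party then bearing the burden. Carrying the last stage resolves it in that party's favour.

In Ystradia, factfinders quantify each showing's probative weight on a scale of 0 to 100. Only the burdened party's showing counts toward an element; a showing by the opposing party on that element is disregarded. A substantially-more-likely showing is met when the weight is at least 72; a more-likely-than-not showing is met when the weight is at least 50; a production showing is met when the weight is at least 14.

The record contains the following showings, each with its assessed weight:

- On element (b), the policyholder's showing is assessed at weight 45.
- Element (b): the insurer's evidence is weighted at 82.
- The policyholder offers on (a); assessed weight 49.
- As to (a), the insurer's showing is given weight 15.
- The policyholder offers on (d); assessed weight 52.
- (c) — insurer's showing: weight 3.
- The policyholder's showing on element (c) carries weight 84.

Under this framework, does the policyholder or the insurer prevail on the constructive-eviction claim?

Stage 1 (policyholder, a more-likely-than-not showing, weight is at least 50): (a) 49 (insurer's 15 disregarded) < 50 — fails; (b) 45 (insurer's 82 disregarded) < 50 — fails.
  The policyholder does not carry Stage 1.
The insurer prevails.

insurer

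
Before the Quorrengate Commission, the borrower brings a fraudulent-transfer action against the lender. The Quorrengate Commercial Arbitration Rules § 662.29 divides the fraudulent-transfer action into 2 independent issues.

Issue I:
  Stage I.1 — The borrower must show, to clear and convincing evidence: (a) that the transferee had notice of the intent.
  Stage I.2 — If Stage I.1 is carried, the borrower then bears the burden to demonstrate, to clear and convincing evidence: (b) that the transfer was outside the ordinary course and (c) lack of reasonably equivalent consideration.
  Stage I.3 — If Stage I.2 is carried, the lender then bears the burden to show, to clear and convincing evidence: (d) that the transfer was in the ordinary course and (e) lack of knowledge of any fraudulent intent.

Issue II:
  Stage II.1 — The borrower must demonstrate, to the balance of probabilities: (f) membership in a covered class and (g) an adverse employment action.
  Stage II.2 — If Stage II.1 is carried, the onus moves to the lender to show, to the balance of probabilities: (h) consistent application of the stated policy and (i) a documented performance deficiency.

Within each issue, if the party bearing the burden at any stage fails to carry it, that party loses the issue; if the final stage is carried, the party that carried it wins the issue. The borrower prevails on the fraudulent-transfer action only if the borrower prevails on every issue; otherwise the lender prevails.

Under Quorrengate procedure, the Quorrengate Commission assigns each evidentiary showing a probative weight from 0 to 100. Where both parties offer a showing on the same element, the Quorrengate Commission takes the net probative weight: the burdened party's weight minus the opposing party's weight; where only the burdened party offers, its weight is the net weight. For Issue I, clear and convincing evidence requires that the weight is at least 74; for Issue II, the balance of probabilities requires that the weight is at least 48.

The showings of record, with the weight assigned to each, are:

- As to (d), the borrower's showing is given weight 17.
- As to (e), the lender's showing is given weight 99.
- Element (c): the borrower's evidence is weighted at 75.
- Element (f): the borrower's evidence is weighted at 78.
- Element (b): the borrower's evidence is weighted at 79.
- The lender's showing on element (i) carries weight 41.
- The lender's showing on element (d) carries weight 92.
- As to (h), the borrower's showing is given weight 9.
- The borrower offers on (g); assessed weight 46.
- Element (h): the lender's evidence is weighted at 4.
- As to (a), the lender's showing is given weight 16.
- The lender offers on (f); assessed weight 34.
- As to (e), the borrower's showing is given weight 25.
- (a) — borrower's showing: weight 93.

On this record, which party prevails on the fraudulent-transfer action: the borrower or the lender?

— Issue I —
At Stage I.1 the borrower must meet clear and convincing evidence (weight is at least 74): on (a) the weight is 93 less the opposing 16 gives net 77, which does reach 74, so (a) meets the standard.
  Stage I.1 carried; the burden remains with the borrower.
At Stage I.2 the borrower must meet clear and convincing evidence (weight is at least 74): on (b) the weight is 79, which does reach 74, so (b) meets the standard; on (c) the weight is 75, ≥ 74, so (c) meets the standard.
  Stage I.2 carried; the burden shifts to the lender.
At Stage I.3 the lender must meet clear and convincing evidence (weight is at least 74): on (d) the weight is 92 less the opposing 17 gives net 75, ≥ 74, so (d) meets the standard; on (e) the weight is 99 less the opposing 25 gives net 74, ≥ 74, so (e) meets the standard.
  The lender carries the last stage.
With every stage satisfied, the lender prevails on this issue.
— Issue II —
Stage II.1 — burden on borrower; standard: the balance of probabilities (weight is at least 48).
    (f): 78 − 34 = 44 < 48 [not met]
    (g): 46 < 48 [not met]
  The borrower does not carry Stage II.1.
The lender prevails on this issue.
Per-issue: Issue I → lender; Issue II → lender. The borrower must prevail on every issue; overall, the lender prevails.

lender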